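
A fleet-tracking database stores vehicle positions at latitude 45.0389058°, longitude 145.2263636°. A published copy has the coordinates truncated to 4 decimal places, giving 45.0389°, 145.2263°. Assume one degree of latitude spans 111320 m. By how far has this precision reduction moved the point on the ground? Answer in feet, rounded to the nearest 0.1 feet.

16.5 feet

Δlat = 45.0389058 − 45.0389 = +0.0000058°; Δlon = 145.2263636 − 145.2263 = +0.0000636°.
N–S: 0.0000058° × 111320 m/° = 0.645656 m.
E–W at 45.0389°: 0.0000636° × 111320 × cos 45.0389° = 0.0000636 × 111320 × 0.7066 ≈ 5.00288 m.
Hypotenuse of the two orthogonal shifts: √(0.645656² + 5.00288²) = 5.04437 m.
Converting: 5.04437 m × 3.2808 ft/m ≈ 16.55 ft.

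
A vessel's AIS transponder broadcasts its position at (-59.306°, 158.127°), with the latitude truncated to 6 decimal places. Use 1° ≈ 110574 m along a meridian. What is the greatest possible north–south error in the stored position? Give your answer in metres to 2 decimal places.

Truncating at 6 decimal places can drop up to a full unit in the last place, so the latitude may be off by as much as 1e-06°.
Along the meridian that is 1e-06° × 110574 m/° = 0.110574 m.

0.11 metres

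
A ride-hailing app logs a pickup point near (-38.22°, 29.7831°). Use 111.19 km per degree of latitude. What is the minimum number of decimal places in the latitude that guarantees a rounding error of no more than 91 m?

3 decimal places

One degree of latitude covers 111190 m.
N decimal places → at most half a unit in the last place, 0.5 × 10⁻ᴺ° = 111190/2 × 10⁻ᴺ m.
Need 0.5 × 111190 × 10⁻ᴺ ≤ 91 → 10⁻ᴺ ≤ 1.637e-03, so N ≥ 2.79.
N = 2 would give 556 m (too coarse); N = 3 gives 55.6 m ≤ 91 m.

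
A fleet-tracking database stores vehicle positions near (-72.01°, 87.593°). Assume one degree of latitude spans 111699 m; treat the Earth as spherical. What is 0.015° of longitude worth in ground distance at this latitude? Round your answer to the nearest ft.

At 72.01° a degree of longitude is 111699 × cos 72.01° ≈ 34498.3 m, so 0.015° corresponds to 517.475 m.
Converting: 517.475 m × 3.2808 ft/m ≈ 1697.8 ft.

1698 ft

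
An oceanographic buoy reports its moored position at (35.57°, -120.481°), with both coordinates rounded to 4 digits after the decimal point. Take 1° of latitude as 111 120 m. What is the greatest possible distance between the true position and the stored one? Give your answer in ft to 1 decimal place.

Rounding to 4 decimal places leaves each coordinate within ±5e-05° of the true value.
Latitude error → 5e-05 × 111120 = 5.556 m along the meridian.
Longitude error → 5e-05 × 111120 × cos 35.57° = 5e-05 × 111120 × 0.8134 ≈ 4.51928 m.
Worst case both components are at the extreme and orthogonal: √(5.556² + 4.51928²) ≈ 7.16192 m.
In feet: 7.16192 m ÷ 0.3048 ≈ 23.497 ft.

23.5 ft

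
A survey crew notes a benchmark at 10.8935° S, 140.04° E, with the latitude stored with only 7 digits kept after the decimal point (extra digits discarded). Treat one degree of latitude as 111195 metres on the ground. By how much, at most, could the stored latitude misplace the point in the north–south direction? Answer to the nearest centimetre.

Truncating at 7 decimal places can drop up to a full unit in the last place, so the latitude may be off by as much as 1e-07°.
So the N–S error is at most 1e-07 × 111195 = 0.0111195 m.
That is 0.0111195 m = 1.1119 cm.

1 centimetres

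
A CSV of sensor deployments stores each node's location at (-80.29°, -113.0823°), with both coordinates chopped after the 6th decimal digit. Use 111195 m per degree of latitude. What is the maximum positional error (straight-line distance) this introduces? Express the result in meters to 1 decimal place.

0.1 meters

Truncating at 6 decimal places can drop up to a full unit in the last place, so each coordinate may be off by as much as 1e-06°.
N–S: 1e-06° × 111195 m/° = 0.111195 m.
E–W at 80.29°: 1e-06° × 111195 × cos 80.29° = 1e-06 × 111195 × 0.1687 ≈ 0.0187543 m.
The two errors are perpendicular, so the maximum displacement is √(0.111195² + 0.0187543²) ≈ 0.112765 m.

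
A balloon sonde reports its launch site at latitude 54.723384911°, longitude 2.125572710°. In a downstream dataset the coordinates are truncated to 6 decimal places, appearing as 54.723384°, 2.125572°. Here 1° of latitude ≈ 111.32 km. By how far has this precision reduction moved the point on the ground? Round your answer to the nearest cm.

Δlat = 54.723384911 − 54.723384 = +0.000000911°; Δlon = 2.125572710 − 2.125572 = +0.000000710°.
N–S: 0.000000911° × 111320 m/° = 0.101413 m.
E–W at 54.7234°: 0.000000710° × 111320 × cos 54.7234° = 0.000000710 × 111320 × 0.5775 ≈ 0.0456459 m.
Hypotenuse of the two orthogonal shifts: √(0.101413² + 0.0456459²) = 0.111212 m.
That is 0.111212 m = 11.121 cm.

11 cm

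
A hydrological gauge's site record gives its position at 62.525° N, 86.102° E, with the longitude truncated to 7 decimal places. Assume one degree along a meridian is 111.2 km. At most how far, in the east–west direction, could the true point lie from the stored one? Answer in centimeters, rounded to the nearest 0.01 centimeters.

0.51 centimeters

Truncating at 7 decimal places can drop up to a full unit in the last place, so the longitude may be off by as much as 1e-07°.
Parallels shrink by cos φ, so at 62.525° a degree of longitude is 111200 × 0.4614 ≈ 51303.4 m.
So at most 1e-07° × 51303.4 ≈ 0.00513034 m east–west.
That is 0.00513034 m = 0.51303 cm.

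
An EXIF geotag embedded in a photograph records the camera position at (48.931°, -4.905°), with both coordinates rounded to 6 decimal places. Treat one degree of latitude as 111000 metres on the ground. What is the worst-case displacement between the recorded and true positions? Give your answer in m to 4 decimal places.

0.0664 m

Rounding to 6 decimal places leaves each coordinate within ±5e-07° of the true value.
N–S: 5e-07° × 111000 m/° = 0.0555 m.
E–W at 48.931°: 5e-07° × 111000 × cos 48.931° = 5e-07 × 111000 × 0.6570 ≈ 0.0364617 m.
Worst case both components are at the extreme and orthogonal: √(0.0555² + 0.0364617²) ≈ 0.0664056 m.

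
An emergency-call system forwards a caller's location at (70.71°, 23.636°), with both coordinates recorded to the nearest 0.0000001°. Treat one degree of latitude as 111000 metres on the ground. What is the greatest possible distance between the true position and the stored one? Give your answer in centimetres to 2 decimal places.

0.58 centimetres

Rounding to 7 decimal places leaves each coordinate within ±5e-08° of the true value.
North–south component: 5e-08° × 111000 = 0.00555 m.
Longitude error → 5e-08 × 111000 × cos 70.71° = 5e-08 × 111000 × 0.3303 ≈ 0.00183344 m.
Combining orthogonally: (0.00555² + 0.00183344²)^½ ≈ 0.005845 m.
That is 0.005845 m = 0.5845 cm.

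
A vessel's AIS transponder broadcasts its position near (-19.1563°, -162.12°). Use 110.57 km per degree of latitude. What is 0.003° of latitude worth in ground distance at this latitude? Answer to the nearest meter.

332 meters

0.003° × 110570 m/° = 331.71 m.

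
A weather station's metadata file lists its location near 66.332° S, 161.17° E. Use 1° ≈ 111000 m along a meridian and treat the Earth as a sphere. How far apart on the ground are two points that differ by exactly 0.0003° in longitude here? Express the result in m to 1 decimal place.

13.4 m

0.0003° of longitude at 66.332° is 0.0003 × 111000 × cos 66.332° ≈ 0.0003 × 44559.4 = 13.3678 m.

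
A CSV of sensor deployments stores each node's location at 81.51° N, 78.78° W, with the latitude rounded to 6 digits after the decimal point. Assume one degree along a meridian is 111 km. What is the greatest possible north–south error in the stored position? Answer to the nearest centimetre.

6 centimetres

Rounding to 6 decimal places leaves the latitude within ±5e-07° of the true value.
So the N–S error is at most 5e-07 × 111000 = 0.0555 m.
That is 0.0555 m = 5.55 cm.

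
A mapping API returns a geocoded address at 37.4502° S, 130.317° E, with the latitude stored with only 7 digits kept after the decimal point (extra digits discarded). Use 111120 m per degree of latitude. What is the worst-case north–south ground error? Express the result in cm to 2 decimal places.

Truncating at 7 decimal places can drop up to a full unit in the last place, so the latitude may be off by as much as 1e-07°.
Along the meridian that is 1e-07° × 111120 m/° = 0.011112 m.
That is 0.011112 m = 1.1112 cm.

1.11 cm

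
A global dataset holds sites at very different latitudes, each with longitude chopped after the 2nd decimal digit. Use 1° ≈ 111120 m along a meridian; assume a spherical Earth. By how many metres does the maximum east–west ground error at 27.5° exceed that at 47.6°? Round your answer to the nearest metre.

236 metres

Truncating at 2 decimal places can drop up to a full unit in the last place, so the longitude may be off by as much as 0.01°.
At 27.5°: 0.01° × 111120 × cos 27.5° = 0.01 × 111120 × 0.8870 ≈ 985.65 m.
At 47.6°: 0.01° × 111120 × cos 47.6° = 0.01 × 111120 × 0.6743 ≈ 749.28 m.
Difference: 985.65 − 749.28 = 236.36 m.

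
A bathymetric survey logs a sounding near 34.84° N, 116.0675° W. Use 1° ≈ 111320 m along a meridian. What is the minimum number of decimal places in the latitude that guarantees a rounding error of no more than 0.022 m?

7

One degree of latitude covers 111320 m.
N decimal places → at most half a unit in the last place, 0.5 × 10⁻ᴺ° = 111320/2 × 10⁻ᴺ m.
Need 0.5 × 111320 × 10⁻ᴺ ≤ 0.022 → 10⁻ᴺ ≤ 3.953e-07, so N ≥ 6.40.
N = 6 would give 0.0557 m (too coarse); N = 7 gives 0.00557 m ≤ 0.022 m.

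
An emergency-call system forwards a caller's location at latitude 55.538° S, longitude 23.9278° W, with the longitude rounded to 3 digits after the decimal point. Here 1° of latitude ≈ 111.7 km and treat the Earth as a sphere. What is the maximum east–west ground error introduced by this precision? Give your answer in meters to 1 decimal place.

Rounding to 3 decimal places leaves the longitude within ±0.0005° of the true value.
One degree of longitude at 55.538° is 111700 × cos 55.538° ≈ 111700 × 0.5659 = 63206.5 m.
East–west error: 0.0005° × 63206.5 m/° ≈ 31.6033 m.

31.6 meters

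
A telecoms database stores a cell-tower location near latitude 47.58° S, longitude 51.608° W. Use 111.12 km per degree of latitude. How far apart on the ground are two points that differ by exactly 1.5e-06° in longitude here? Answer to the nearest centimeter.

11 centimeters

One degree of longitude here spans 111120 × cos 47.58° = 111120 × 0.6746 ≈ 74957.1 m; 1.5e-06° of that is 0.112436 m.
That is 0.112436 m = 11.244 cm.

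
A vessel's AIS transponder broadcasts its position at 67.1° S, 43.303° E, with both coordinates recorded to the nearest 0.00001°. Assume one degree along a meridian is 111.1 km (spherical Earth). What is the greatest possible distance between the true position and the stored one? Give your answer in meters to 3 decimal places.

0.596 meters

Rounding to 5 decimal places leaves each coordinate within ±5e-06° of the true value.
North–south component: 5e-06° × 111100 = 0.5555 m.
Longitude error → 5e-06 × 111100 × cos 67.1° = 5e-06 × 111100 × 0.3891 ≈ 0.216158 m.
Combining orthogonally: (0.5555² + 0.216158²)^½ ≈ 0.596074 m.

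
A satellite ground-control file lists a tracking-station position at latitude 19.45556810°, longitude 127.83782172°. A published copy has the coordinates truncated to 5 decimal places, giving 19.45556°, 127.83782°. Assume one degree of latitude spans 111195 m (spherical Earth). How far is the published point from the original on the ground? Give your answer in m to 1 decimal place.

Δlat = 19.45556810 − 19.45556 = +0.00000810°; Δlon = 127.83782172 − 127.83782 = +0.00000172°.
N–S: 0.00000810° × 111195 m/° = 0.90068 m.
East–west at this latitude: 0.00000172° × 111195 × cos 19.4556° ≈ 0.00000172 × 104846 = 0.180335 m.
Distance: √(0.90068² + 0.180335²) ≈ 0.918555 m.

0.9 m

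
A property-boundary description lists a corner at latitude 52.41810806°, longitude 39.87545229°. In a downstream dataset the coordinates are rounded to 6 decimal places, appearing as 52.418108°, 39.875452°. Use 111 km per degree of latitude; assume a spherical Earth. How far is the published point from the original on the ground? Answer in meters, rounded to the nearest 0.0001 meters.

0.0207 meters

The latitude changed by +0.00000006° and the longitude by +0.00000029°.
N–S: 0.00000006° × 111000 m/° = 0.00666 m.
E–W at 52.4181°: 0.00000029° × 111000 × cos 52.4181° = 0.00000029 × 111000 × 0.6099 ≈ 0.0196325 m.
Hypotenuse of the two orthogonal shifts: √(0.00666² + 0.0196325²) = 0.0207314 m.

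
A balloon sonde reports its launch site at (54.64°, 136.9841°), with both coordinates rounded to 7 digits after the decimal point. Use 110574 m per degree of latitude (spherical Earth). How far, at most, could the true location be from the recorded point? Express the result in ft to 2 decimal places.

Rounding to 7 decimal places leaves each coordinate within ±5e-08° of the true value.
N–S: 5e-08° × 110574 m/° = 0.0055287 m.
East–west component at 54.64°: 5e-08° × 110574 × cos 54.64° ≈ 5e-08 × 63990.5 ≈ 0.00319952 m.
Worst case both components are at the extreme and orthogonal: √(0.0055287² + 0.00319952²) ≈ 0.00638776 m.
Converting: 0.00638776 m × 3.2808 ft/m ≈ 0.020957 ft.

0.02 ft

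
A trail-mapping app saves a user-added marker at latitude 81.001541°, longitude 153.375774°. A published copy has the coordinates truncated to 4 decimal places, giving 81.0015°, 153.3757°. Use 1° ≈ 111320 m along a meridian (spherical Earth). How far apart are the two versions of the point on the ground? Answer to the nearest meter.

Δlat = 81.001541 − 81.0015 = +0.000041°; Δlon = 153.375774 − 153.3757 = +0.000074°.
North–south shift: 0.000041 × 111320 = 4.56412 m.
East–west at this latitude: 0.000074° × 111320 × cos 81.0015° ≈ 0.000074 × 17411.4 = 1.28844 m.
Combined displacement = (4.56412² + 1.28844²)^½ ≈ 4.7425 m.

5 meters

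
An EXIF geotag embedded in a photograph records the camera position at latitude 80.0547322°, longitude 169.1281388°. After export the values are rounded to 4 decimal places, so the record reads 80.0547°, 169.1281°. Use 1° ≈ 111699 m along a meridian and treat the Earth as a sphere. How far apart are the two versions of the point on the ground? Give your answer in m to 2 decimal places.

3.67 m

Δlat = 80.0547322 − 80.0547 = +0.0000322°; Δlon = 169.1281388 − 169.1281 = +0.0000388°.
N–S: 0.0000322° × 111699 m/° = 3.59671 m.
East–west at this latitude: 0.0000388° × 111699 × cos 80.0547° ≈ 0.0000388 × 19291.3 = 0.748502 m.
Combined displacement = (3.59671² + 0.748502²)^½ ≈ 3.67377 m.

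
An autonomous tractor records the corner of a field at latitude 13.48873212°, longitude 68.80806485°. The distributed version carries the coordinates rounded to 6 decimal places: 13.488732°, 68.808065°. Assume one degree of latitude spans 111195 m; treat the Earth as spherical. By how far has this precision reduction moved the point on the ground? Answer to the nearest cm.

2 cm

Δlat = 13.48873212 − 13.488732 = +0.00000012°; Δlon = 68.80806485 − 68.808065 = -0.00000015°.
North–south shift: 0.00000012 × 111195 = 0.0133434 m.
E–W at 13.4887°: -0.00000015° × 111195 × cos 13.4887° = -0.00000015 × 111195 × 0.9724 ≈ -0.0162192 m.
Combined displacement = (0.0133434² + 0.0162192²)^½ ≈ 0.0210026 m.
That is 0.0210026 m = 2.1003 cm.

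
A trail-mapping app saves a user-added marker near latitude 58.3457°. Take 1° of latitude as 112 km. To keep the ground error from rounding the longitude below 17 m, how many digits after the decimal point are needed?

4 decimal places

At 58.3457° one degree of longitude covers 112000 × cos 58.3457° ≈ 112000 × 0.5248 ≈ 58776.8 m.
N decimal places → at most half a unit in the last place, 0.5 × 10⁻ᴺ° = 58776.8/2 × 10⁻ᴺ m.
Setting 29388.4 × 10⁻ᴺ ≤ 17 gives 10ᴺ ≥ 1729, i.e. N ≥ 3.24.
N = 3 would give 29.4 m (too coarse); N = 4 gives 2.94 m ≤ 17 m.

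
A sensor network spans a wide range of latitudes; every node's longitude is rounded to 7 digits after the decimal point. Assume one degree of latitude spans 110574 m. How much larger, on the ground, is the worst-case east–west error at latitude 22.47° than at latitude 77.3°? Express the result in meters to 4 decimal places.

Rounding to 7 decimal places leaves the longitude within ±5e-08° of the true value.
Error at 22.47° = 5e-08° × 110574 × cos 22.47° ≈ 0.0055287 × 0.9241 = 0.005109 m.
At 77.3°: 5e-08° × 110574 × cos 77.3° = 5e-08 × 110574 × 0.2198 ≈ 0.0012155 m.
So the lower-latitude error exceeds the higher by 0.005109 − 0.0012155 = 0.0038935 m.

0.0039 meters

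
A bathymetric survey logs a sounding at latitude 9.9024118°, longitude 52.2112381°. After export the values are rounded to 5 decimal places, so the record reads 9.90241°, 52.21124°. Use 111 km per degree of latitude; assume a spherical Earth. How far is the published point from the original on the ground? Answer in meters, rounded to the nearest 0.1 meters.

0.3 meters

The latitude changed by +0.0000018° and the longitude by -0.0000019°.
N–S: 0.0000018° × 111000 m/° = 0.1998 m.
E–W at 9.90241°: -0.0000019° × 111000 × cos 9.90241° = -0.0000019 × 111000 × 0.9851 ≈ -0.207758 m.
Hypotenuse of the two orthogonal shifts: √(0.1998² + 0.207758²) = 0.288242 m.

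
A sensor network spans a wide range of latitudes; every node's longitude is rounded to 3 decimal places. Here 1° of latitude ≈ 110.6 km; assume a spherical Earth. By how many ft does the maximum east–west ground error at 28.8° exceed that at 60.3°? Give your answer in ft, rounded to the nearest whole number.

69 ft

Rounding to 3 decimal places leaves the longitude within ±0.0005° of the true value.
At 28.8°: 0.0005° × 110600 × cos 28.8° = 0.0005 × 110600 × 0.8763 ≈ 48.46 m.
Error at 60.3° = 0.0005° × 110600 × cos 60.3° ≈ 55.3 × 0.4955 = 27.399 m.
So the lower-latitude error exceeds the higher by 48.46 − 27.399 = 21.061 m.
Converting: 21.0609 m × 3.2808 ft/m ≈ 69.097 ft.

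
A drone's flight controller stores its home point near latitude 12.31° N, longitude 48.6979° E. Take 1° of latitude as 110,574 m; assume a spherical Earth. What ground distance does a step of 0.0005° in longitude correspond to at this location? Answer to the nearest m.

At 12.31° a degree of longitude is 110574 × cos 12.31° ≈ 108032 m, so 0.0005° corresponds to 54.0159 m.

54 m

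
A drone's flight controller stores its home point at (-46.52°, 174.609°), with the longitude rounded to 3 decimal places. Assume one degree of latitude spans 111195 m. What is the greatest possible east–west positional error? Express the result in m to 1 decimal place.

Rounding to 3 decimal places leaves the longitude within ±0.0005° of the true value.
At latitude 46.52° a degree of longitude spans 111195 m × cos 46.52° = 111195 × 0.6881 ≈ 76513.4 m.
Maximum E–W displacement: 0.0005 × 76513.4 = 38.2567 m.

38.3 m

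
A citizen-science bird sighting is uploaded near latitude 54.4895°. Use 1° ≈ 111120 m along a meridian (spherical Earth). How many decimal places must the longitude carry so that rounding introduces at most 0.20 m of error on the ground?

6 decimal places

At 54.4895° one degree of longitude covers 111120 × cos 54.4895° ≈ 111120 × 0.5809 ≈ 64544.3 m.
Rounding to N decimal places gives at most 0.5 × 10⁻ᴺ degrees of error, i.e. 0.5 × 10⁻ᴺ × 64544.3 m.
Need 0.5 × 64544.3 × 10⁻ᴺ ≤ 0.20 → 10⁻ᴺ ≤ 6.197e-06, so N ≥ 5.21.
N = 5 would give 0.323 m (too coarse); N = 6 gives 0.0323 m ≤ 0.20 m.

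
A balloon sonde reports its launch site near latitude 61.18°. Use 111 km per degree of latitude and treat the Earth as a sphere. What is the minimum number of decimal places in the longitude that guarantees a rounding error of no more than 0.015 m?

At 61.18° one degree of longitude covers 111000 × cos 61.18° ≈ 111000 × 0.4821 ≈ 53508.6 m.
N decimal places → at most half a unit in the last place, 0.5 × 10⁻ᴺ° = 53508.6/2 × 10⁻ᴺ m.
Need 0.5 × 53508.6 × 10⁻ᴺ ≤ 0.015 → 10⁻ᴺ ≤ 5.607e-07, so N ≥ 6.25.
N = 6 would give 0.0268 m (too coarse); N = 7 gives 0.00268 m ≤ 0.015 m.

7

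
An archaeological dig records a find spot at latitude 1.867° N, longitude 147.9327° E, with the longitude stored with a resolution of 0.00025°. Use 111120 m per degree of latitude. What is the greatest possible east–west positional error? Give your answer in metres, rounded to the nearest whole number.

14 metres

With a 0.00025° grid the true value lies within half a step, ±0.00025°/2 = ±0.000125°, of the stored one.
One degree of longitude at 1.867° is 111120 × cos 1.867° ≈ 111120 × 0.9995 = 111061 m.
Maximum E–W displacement: 0.000125 × 111061 = 13.8826 m.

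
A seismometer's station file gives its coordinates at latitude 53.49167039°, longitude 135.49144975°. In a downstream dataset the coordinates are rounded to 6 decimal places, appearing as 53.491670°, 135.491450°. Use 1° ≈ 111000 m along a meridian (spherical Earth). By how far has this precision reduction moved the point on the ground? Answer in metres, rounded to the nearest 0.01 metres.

0.05 metres

Δlat = 53.49167039 − 53.491670 = +0.00000039°; Δlon = 135.49144975 − 135.491450 = -0.00000025°.
North–south shift: 0.00000039 × 111000 = 0.04329 m.
East–west at this latitude: -0.00000025° × 111000 × cos 53.4917° ≈ -0.00000025 × 66038.3 = -0.0165096 m.
Combined displacement = (0.04329² + 0.0165096²)^½ ≈ 0.0463313 m.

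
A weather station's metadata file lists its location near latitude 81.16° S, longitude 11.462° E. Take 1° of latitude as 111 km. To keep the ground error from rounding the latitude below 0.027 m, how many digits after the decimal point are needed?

7 decimal places

One degree of latitude covers 111000 m.
N decimal places → at most half a unit in the last place, 0.5 × 10⁻ᴺ° = 111000/2 × 10⁻ᴺ m.
Need 0.5 × 111000 × 10⁻ᴺ ≤ 0.027 → 10⁻ᴺ ≤ 4.865e-07, so N ≥ 6.31.
N = 6 would give 0.0555 m (too coarse); N = 7 gives 0.00555 m ≤ 0.027 m.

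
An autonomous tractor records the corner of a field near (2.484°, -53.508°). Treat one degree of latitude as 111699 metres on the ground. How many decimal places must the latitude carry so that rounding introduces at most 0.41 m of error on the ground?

One degree of latitude covers 111699 m.
With N decimal places the half-ulp bound is 0.5·10⁻ᴺ°, or 0.5·10⁻ᴺ × 111699 m on the ground.
Setting 55849.5 × 10⁻ᴺ ≤ 0.41 gives 10ᴺ ≥ 1.362e+05, i.e. N ≥ 5.13.
At 5 places the error can reach 0.558 m, but 6 places keeps it to 0.0558 m.

6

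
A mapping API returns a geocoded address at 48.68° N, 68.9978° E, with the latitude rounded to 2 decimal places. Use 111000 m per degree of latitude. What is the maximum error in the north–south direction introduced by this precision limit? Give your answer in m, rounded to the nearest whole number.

Rounding to 2 decimal places leaves the latitude within ±0.005° of the true value.
Along the meridian that is 0.005° × 111000 m/° = 555 m.

555 m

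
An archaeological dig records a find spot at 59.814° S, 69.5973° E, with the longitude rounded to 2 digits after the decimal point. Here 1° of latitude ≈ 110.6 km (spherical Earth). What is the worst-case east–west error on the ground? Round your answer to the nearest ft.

912 ft

Rounding to 2 decimal places leaves the longitude within ±0.005° of the true value.
Parallels shrink by cos φ, so at 59.814° a degree of longitude is 110600 × 0.5028 ≈ 55610.6 m.
East–west error: 0.005° × 55610.6 m/° ≈ 278.053 m.
Converting: 278.053 m × 3.2808 ft/m ≈ 912.25 ft.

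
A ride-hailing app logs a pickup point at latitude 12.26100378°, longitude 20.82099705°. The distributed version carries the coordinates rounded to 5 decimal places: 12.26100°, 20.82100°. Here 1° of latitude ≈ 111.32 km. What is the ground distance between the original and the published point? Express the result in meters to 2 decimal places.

Δlat = 12.26100378 − 12.26100 = +0.00000378°; Δlon = 20.82099705 − 20.82100 = -0.00000295°.
North–south shift: 0.00000378 × 111320 = 0.42079 m.
E–W at 12.261°: -0.00000295° × 111320 × cos 12.261° = -0.00000295 × 111320 × 0.9772 ≈ -0.320903 m.
Combined displacement = (0.42079² + 0.320903²)^½ ≈ 0.529191 m.

0.53 meters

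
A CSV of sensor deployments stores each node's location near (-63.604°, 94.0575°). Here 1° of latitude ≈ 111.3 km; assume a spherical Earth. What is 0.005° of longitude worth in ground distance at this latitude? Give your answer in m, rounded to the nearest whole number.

247 m

0.005° of longitude at 63.604° is 0.005 × 111300 × cos 63.604° ≈ 0.005 × 49480.9 = 247.405 m.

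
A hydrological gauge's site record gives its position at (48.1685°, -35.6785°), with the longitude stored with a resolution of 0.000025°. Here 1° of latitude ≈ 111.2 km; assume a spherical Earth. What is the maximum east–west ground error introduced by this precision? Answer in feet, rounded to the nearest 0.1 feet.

3.0 feet

With a 0.000025° grid the true value lies within half a step, ±0.000025°/2 = ±1.25e-05°, of the stored one.
At latitude 48.1685° a degree of longitude spans 111200 m × cos 48.1685° = 111200 × 0.6669 ≈ 74164 m.
So at most 1.25e-05° × 74164 ≈ 0.92705 m east–west.
Converting: 0.92705 m × 3.2808 ft/m ≈ 3.0415 ft.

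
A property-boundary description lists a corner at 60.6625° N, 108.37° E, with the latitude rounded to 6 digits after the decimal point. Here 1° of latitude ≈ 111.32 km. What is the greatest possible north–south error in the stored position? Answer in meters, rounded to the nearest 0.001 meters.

Rounding to 6 decimal places leaves the latitude within ±5e-07° of the true value.
North–south distance: 5e-07° × 111320 m/° = 0.05566 m.

0.056 meters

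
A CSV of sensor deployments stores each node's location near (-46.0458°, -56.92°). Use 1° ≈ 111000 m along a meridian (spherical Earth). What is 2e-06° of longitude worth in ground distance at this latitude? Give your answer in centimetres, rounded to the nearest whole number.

At 46.0458° a degree of longitude is 111000 × cos 46.0458° ≈ 77043.2 m, so 2e-06° corresponds to 0.154086 m.
That is 0.154086 m = 15.409 cm.

15 centimetres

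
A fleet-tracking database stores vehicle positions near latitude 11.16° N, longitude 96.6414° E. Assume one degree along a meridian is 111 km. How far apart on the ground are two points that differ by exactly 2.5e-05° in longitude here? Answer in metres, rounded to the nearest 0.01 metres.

2.5e-05° of longitude at 11.16° is 2.5e-05 × 111000 × cos 11.16° ≈ 2.5e-05 × 108901 = 2.72253 m.

2.72 metres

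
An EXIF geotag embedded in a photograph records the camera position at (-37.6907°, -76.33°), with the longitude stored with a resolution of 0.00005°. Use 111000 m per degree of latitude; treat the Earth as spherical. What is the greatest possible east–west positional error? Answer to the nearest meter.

2 meters

With a 0.00005° grid the true value lies within half a step, ±0.00005°/2 = ±2.5e-05°, of the stored one.
One degree of longitude at 37.6907° is 111000 × cos 37.6907° ≈ 111000 × 0.7913 = 87836.8 m.
So at most 2.5e-05° × 87836.8 ≈ 2.19592 m east–west.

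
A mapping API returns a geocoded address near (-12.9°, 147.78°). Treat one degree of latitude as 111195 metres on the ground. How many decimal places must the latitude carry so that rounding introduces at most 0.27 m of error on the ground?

6

One degree of latitude covers 111195 m.
Rounding to N decimal places gives at most 0.5 × 10⁻ᴺ degrees of error, i.e. 0.5 × 10⁻ᴺ × 111195 m.
Setting 55597.5 × 10⁻ᴺ ≤ 0.27 gives 10ᴺ ≥ 2.059e+05, i.e. N ≥ 5.31.
So 6 decimal places suffice (0.0556 m); 5 would allow up to 0.556 m.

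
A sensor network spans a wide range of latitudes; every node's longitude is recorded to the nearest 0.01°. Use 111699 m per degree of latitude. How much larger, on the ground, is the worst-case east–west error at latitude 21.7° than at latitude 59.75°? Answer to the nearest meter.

Rounding to 2 decimal places leaves the longitude within ±0.005° of the true value.
Error at 21.7° = 0.005° × 111699 × cos 21.7° ≈ 558.5 × 0.9291 = 518.92 m.
At 59.75°: 0.005° × 111699 × cos 59.75° = 0.005 × 111699 × 0.5038 ≈ 281.36 m.
Difference: 518.92 − 281.36 = 237.56 m.

238 meters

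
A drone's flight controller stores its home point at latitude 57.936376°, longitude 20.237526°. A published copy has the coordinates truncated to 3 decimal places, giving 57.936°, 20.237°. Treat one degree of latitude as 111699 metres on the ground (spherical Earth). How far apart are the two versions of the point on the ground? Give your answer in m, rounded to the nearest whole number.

The latitude changed by +0.000376° and the longitude by +0.000526°.
N–S: 0.000376° × 111699 m/° = 41.9988 m.
E–W at 57.936°: 0.000526° × 111699 × cos 57.936° = 0.000526 × 111699 × 0.5309 ≈ 31.1903 m.
Hypotenuse of the two orthogonal shifts: √(41.9988² + 31.1903²) = 52.3138 m.

52 m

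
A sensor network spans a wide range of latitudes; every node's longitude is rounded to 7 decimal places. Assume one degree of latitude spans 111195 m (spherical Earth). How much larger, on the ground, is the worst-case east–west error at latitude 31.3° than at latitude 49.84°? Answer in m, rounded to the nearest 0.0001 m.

Rounding to 7 decimal places leaves the longitude within ±5e-08° of the true value.
Error at 31.3° = 5e-08° × 111195 × cos 31.3° ≈ 0.0055597 × 0.8545 = 0.0047506 m.
Error at 49.84° = 5e-08° × 111195 × cos 49.84° ≈ 0.0055597 × 0.6449 = 0.0035856 m.
So the lower-latitude error exceeds the higher by 0.0047506 − 0.0035856 = 0.001165 m.

0.0012 m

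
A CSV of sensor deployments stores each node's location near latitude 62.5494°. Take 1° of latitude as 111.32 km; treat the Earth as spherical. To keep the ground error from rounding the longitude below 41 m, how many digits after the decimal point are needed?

3 decimal places

At 62.5494° one degree of longitude covers 111320 × cos 62.5494° ≈ 111320 × 0.4610 ≈ 51316.7 m.
With N decimal places the half-ulp bound is 0.5·10⁻ᴺ°, or 0.5·10⁻ᴺ × 51316.7 m on the ground.
Setting 25658.4 × 10⁻ᴺ ≤ 41 gives 10ᴺ ≥ 625.8, i.e. N ≥ 2.80.
At 2 places the error can reach 257 m, but 3 places keeps it to 25.7 m.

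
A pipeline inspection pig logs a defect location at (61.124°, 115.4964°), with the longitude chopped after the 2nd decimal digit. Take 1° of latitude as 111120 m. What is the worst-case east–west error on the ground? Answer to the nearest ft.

1761 ft

Truncating at 2 decimal places can drop up to a full unit in the last place, so the longitude may be off by as much as 0.01°.
Parallels shrink by cos φ, so at 61.124° a degree of longitude is 111120 × 0.4829 ≈ 53661.6 m.
East–west error: 0.01° × 53661.6 m/° ≈ 536.616 m.
Converting: 536.616 m × 3.2808 ft/m ≈ 1760.6 ft.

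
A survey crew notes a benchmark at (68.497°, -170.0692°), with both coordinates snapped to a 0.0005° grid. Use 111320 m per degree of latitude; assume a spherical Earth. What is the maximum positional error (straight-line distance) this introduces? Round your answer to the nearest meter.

30 meters

With a 0.0005° grid the true value lies within half a step, ±0.0005°/2 = ±0.00025°, of the stored one.
North–south component: 0.00025° × 111320 = 27.83 m.
E–W at 68.497°: 0.00025° × 111320 × cos 68.497° = 0.00025 × 111320 × 0.3665 ≈ 10.2011 m.
Worst case both components are at the extreme and orthogonal: √(27.83² + 10.2011²) ≈ 29.6407 m.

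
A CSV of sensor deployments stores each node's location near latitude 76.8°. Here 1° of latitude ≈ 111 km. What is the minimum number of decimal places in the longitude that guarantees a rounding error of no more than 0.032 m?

6

At 76.8° one degree of longitude covers 111000 × cos 76.8° ≈ 111000 × 0.2284 ≈ 25346.9 m.
Rounding to N decimal places gives at most 0.5 × 10⁻ᴺ degrees of error, i.e. 0.5 × 10⁻ᴺ × 25346.9 m.
Setting 12673.5 × 10⁻ᴺ ≤ 0.032 gives 10ᴺ ≥ 3.96e+05, i.e. N ≥ 5.60.
So 6 decimal places suffice (0.0127 m); 5 would allow up to 0.127 m.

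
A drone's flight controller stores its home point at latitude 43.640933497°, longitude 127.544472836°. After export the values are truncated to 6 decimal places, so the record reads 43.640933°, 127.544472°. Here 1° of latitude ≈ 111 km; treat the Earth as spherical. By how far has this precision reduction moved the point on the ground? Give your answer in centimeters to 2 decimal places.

8.69 centimeters

The latitude changed by +0.000000497° and the longitude by +0.000000836°.
North–south shift: 0.000000497 × 111000 = 0.055167 m.
East–west at this latitude: 0.000000836° × 111000 × cos 43.6409° ≈ 0.000000836 × 80328.4 = 0.0671545 m.
Hypotenuse of the two orthogonal shifts: √(0.055167² + 0.0671545²) = 0.0869087 m.
That is 0.0869087 m = 8.6909 cm.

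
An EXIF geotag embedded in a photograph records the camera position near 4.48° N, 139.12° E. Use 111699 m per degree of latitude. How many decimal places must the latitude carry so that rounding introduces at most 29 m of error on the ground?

4 decimal places

One degree of latitude covers 111699 m.
Rounding to N decimal places gives at most 0.5 × 10⁻ᴺ degrees of error, i.e. 0.5 × 10⁻ᴺ × 111699 m.
Need 0.5 × 111699 × 10⁻ᴺ ≤ 29 → 10⁻ᴺ ≤ 5.193e-04, so N ≥ 3.28.
N = 3 would give 55.8 m (too coarse); N = 4 gives 5.58 m ≤ 29 m.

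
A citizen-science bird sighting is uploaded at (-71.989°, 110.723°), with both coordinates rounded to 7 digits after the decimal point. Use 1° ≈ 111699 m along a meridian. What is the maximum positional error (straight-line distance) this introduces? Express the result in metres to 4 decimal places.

Rounding to 7 decimal places leaves each coordinate within ±5e-08° of the true value.
Latitude error → 5e-08 × 111699 = 0.00558495 m along the meridian.
E–W at 71.989°: 5e-08° × 111699 × cos 71.989° = 5e-08 × 111699 × 0.3092 ≈ 0.00172686 m.
Combining orthogonally: (0.00558495² + 0.00172686²)^½ ≈ 0.00584583 m.

0.0058 metres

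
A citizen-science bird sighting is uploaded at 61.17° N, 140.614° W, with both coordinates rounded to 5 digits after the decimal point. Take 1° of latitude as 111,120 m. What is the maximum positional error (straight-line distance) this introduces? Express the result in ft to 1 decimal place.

Rounding to 5 decimal places leaves each coordinate within ±5e-06° of the true value.
N–S: 5e-06° × 111120 m/° = 0.5556 m.
Longitude error → 5e-06 × 111120 × cos 61.17° = 5e-06 × 111120 × 0.4822 ≈ 0.267917 m.
Combining orthogonally: (0.5556² + 0.267917²)^½ ≈ 0.616823 m.
Converting: 0.616823 m × 3.2808 ft/m ≈ 2.0237 ft.

2.0 ft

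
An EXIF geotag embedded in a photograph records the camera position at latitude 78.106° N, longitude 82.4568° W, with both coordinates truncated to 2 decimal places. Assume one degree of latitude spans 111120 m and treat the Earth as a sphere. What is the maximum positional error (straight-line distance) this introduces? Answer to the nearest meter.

Truncating at 2 decimal places can drop up to a full unit in the last place, so each coordinate may be off by as much as 0.01°.
N–S: 0.01° × 111120 m/° = 1111.2 m.
E–W at 78.106°: 0.01° × 111120 × cos 78.106° = 0.01 × 111120 × 0.2061 ≈ 229.02 m.
The two errors are perpendicular, so the maximum displacement is √(1111.2² + 229.02²) ≈ 1134.56 m.

1135 meters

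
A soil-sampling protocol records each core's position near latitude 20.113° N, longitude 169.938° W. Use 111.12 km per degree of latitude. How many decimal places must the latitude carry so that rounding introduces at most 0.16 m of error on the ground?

6 decimal places

One degree of latitude covers 111120 m.
With N decimal places the half-ulp bound is 0.5·10⁻ᴺ°, or 0.5·10⁻ᴺ × 111120 m on the ground.
Need 0.5 × 111120 × 10⁻ᴺ ≤ 0.16 → 10⁻ᴺ ≤ 2.880e-06, so N ≥ 5.54.
At 5 places the error can reach 0.556 m, but 6 places keeps it to 0.0556 m.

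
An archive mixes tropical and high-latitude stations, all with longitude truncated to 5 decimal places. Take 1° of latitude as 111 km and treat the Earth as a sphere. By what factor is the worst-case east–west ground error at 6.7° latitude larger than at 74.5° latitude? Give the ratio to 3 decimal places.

3.716

Truncating at 5 decimal places can drop up to a full unit in the last place, so the longitude may be off by as much as 1e-05°.
Error at 6.7° = 1e-05° × 111000 × cos 6.7° ≈ 1.11 × 0.9932 = 1.1024 m.
Error at 74.5° = 1e-05° × 111000 × cos 74.5° ≈ 1.11 × 0.2672 = 0.29663 m.
Ratio: 1.1024 / 0.29663 = cos 6.7° / cos 74.5° ≈ 3.7164.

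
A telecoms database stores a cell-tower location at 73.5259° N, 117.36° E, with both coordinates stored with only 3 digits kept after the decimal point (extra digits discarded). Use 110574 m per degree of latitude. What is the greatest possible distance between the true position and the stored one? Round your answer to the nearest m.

Truncating at 3 decimal places can drop up to a full unit in the last place, so each coordinate may be off by as much as 0.001°.
Latitude error → 0.001 × 110574 = 110.574 m along the meridian.
Longitude error → 0.001 × 110574 × cos 73.5259° = 0.001 × 110574 × 0.2836 ≈ 31.3568 m.
The two errors are perpendicular, so the maximum displacement is √(110.574² + 31.3568²) ≈ 114.934 m.

115 m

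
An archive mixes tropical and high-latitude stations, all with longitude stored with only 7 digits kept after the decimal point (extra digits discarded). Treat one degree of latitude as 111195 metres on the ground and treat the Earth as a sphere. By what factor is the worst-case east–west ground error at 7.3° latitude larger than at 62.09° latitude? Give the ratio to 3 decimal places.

Truncating at 7 decimal places can drop up to a full unit in the last place, so the longitude may be off by as much as 1e-07°.
Error at 7.3° = 1e-07° × 111195 × cos 7.3° ≈ 0.011119 × 0.9919 = 0.011029 m.
At 62.09°: 1e-07° × 111195 × cos 62.09° = 1e-07 × 111195 × 0.4681 ≈ 0.0052049 m.
The ratio reduces to cos 7.3° / cos 62.09° = 0.9919/0.4681 ≈ 2.1191.

2.119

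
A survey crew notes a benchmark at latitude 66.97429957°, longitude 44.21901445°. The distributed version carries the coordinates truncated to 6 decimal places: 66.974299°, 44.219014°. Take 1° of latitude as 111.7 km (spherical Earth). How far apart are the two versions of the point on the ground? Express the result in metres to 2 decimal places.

The latitude changed by +0.00000057° and the longitude by +0.00000045°.
N–S: 0.00000057° × 111700 m/° = 0.063669 m.
E–W at 66.9743°: 0.00000045° × 111700 × cos 66.9743° = 0.00000045 × 111700 × 0.3911 ≈ 0.0196609 m.
Hypotenuse of the two orthogonal shifts: √(0.063669² + 0.0196609²) = 0.0666355 m.

0.07 metres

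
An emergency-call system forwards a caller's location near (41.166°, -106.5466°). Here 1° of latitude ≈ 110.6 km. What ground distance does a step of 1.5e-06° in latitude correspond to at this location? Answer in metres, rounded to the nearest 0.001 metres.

1.5e-06° × 110600 m/° = 0.1659 m.

0.166 metres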